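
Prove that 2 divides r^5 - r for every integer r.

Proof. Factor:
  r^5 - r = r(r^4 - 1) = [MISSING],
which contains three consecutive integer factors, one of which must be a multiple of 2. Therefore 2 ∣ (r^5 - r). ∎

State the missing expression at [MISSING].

(r - 1)r(r + 1)(r^2 + 1)

r^4 - 1 = (r^2 - 1)(r^2 + 1), and r^2 - 1 = (r-1)(r+1).
So r(r^4 - 1) = (r - 1)r(r + 1)(r^2 + 1).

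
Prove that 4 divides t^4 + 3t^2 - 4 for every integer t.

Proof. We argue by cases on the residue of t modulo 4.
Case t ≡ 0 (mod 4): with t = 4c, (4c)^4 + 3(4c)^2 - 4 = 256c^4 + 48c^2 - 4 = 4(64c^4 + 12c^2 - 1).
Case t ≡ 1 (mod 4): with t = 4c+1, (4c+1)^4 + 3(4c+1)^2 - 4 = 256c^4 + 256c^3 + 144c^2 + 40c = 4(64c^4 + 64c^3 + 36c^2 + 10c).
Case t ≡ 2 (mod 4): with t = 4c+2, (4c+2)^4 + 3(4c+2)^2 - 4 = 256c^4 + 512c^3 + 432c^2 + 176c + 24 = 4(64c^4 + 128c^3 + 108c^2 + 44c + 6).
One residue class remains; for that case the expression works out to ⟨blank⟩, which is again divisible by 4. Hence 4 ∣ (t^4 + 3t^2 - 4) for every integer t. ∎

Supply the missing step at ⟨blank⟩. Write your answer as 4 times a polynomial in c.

4(64c^4 + 192c^3 + 228c^2 + 126c + 26)

Only t ≡ 3 (mod 4) is unaccounted for. Put t = 4c+3:
(4c+3)^4 + 3(4c+3)^2 - 4 expands to 256c^4 + 768c^3 + 912c^2 + 504c + 104,
and factoring out 4 leaves 4(64c^4 + 192c^3 + 228c^2 + 126c + 26).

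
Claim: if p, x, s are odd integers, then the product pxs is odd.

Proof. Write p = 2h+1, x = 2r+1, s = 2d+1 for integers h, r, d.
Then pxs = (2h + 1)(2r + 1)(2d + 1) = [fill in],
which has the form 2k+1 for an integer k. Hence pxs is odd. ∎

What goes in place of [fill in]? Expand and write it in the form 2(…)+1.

2(4dhr + 2dh + 2dr + d + 2hr + h + r) + 1

Expanding: (2h + 1)(2r + 1)(2d + 1) = 8dhr + 4dh + 4dr + 2d + 4hr + 2h + 2r + 1.
Every term except the constant is even, so this is 2(4dhr + 2dh + 2dr + d + 2hr + h + r) + 1,
and 4dhr + 2dh + 2dr + d + 2hr + h + r ∈ ℤ gives the required form.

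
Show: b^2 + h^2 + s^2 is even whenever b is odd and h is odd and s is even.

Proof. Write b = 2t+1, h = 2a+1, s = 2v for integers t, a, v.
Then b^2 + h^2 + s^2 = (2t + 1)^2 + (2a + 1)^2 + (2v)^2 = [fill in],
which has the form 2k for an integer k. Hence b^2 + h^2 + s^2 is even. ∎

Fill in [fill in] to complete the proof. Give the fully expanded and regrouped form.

Expanding: (2t + 1)^2 + (2a + 1)^2 + (2v)^2 = 4a^2 + 4a + 4t^2 + 4t + 4v^2 + 2.
Every term is even; pulling out the factor of 2 gives 2(2a^2 + 2a + 2t^2 + 2t + 2v^2 + 1).

2(2a^2 + 2a + 2t^2 + 2t + 2v^2 + 1)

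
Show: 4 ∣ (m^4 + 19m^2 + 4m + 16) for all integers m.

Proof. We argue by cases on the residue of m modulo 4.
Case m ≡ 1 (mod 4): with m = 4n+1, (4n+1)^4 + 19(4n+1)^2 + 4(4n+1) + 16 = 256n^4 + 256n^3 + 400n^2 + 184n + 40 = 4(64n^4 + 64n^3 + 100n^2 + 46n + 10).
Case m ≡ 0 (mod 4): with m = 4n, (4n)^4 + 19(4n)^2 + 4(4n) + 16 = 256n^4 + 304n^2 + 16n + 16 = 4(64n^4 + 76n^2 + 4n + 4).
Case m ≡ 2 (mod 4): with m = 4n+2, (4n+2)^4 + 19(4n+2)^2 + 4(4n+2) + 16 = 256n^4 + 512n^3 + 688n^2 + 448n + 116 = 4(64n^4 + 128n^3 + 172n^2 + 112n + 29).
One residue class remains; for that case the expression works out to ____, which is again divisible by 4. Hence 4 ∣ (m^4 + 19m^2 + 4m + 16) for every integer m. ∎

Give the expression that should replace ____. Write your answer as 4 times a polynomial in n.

The residues treated are {1, 0, 2}, so the missing case is m ≡ 3 (mod 4); write m = 4n+3.
Then (4n+3)^4 + 19(4n+3)^2 + 4(4n+3) + 16 = 256n^4 + 768n^3 + 1168n^2 + 904n + 280 = 4(64n^4 + 192n^3 + 292n^2 + 226n + 70).

4(64n^4 + 192n^3 + 292n^2 + 226n + 70)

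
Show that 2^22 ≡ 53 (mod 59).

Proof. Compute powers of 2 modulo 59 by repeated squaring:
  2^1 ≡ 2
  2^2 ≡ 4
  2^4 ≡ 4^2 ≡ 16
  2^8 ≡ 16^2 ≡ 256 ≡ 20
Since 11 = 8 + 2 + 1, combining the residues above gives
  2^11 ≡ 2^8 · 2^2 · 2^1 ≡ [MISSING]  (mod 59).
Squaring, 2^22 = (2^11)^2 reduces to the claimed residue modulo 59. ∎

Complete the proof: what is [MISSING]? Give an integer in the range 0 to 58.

Multiply the listed residues: 20 · 4 · 2 = 80 → 160.
Reducing modulo 59: 160 = 2·59 + 42, so 2^11 ≡ 42.

42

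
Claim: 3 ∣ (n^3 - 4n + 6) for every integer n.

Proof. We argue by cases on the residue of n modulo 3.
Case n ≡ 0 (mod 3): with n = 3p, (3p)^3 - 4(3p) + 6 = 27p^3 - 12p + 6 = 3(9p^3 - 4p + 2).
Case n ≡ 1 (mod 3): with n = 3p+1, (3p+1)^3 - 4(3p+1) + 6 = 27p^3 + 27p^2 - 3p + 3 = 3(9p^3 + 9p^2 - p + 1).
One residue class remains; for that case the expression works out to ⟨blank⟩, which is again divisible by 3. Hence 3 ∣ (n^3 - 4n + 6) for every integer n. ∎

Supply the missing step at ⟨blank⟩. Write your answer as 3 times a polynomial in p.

The residues treated are {0, 1}, so the missing case is n ≡ 2 (mod 3); write n = 3p+2.
Then (3p+2)^3 - 4(3p+2) + 6 = 27p^3 + 54p^2 + 24p + 6 = 3(9p^3 + 18p^2 + 8p + 2).

3(9p^3 + 18p^2 + 8p + 2)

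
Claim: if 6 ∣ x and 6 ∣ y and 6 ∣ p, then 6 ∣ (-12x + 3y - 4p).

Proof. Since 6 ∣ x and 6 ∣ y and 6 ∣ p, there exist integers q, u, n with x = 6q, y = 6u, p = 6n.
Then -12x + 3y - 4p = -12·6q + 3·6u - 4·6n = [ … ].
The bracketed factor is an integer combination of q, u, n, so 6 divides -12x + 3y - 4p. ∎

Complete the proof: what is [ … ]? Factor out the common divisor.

Each term has a factor of 6: -12·6q + 3·6u - 4·6n = 6·(-4n - 12q + 3u).
Since -4n - 12q + 3u is an integer, 6 ∣ (-12x + 3y - 4p).

6(-4n - 12q + 3u)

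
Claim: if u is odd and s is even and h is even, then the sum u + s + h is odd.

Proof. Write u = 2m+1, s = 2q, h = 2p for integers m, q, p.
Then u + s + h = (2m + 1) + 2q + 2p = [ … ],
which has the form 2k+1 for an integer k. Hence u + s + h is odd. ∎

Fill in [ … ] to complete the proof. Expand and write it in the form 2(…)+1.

2(m + p + q) + 1

Expanding: (2m + 1) + 2q + 2p = 2m + 2p + 2q + 1.
Every term except the constant is even, so this is 2(m + p + q) + 1,
and m + p + q ∈ ℤ gives the required form.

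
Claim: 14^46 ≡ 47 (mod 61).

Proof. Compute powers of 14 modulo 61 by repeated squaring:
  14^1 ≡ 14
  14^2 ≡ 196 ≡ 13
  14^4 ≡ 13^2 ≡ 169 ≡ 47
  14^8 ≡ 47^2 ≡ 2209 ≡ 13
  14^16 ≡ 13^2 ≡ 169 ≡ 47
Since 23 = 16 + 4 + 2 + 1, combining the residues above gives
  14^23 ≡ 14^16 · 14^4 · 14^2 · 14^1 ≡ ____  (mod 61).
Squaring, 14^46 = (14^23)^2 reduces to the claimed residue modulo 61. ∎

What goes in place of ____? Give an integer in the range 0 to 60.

Multiply the listed residues: 47 · 47 · 13 · 14 = 2209 → 28717 → 402038.
Reducing modulo 61: 402038 = 6590·61 + 48, so 14^23 ≡ 48.

48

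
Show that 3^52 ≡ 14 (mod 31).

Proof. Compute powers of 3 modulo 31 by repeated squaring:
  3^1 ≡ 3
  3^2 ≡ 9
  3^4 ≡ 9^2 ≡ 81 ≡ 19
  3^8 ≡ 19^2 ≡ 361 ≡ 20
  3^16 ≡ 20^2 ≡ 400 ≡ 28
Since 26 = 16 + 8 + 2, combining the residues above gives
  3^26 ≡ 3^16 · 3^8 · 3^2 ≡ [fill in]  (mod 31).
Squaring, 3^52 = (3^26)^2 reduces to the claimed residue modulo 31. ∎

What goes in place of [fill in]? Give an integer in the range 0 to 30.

3^16 · 3^8 · 3^2 ≡ 28 · 20 · 9 = 5040.
5040 mod 31 = 18, so 3^26 ≡ 18 (mod 31).

18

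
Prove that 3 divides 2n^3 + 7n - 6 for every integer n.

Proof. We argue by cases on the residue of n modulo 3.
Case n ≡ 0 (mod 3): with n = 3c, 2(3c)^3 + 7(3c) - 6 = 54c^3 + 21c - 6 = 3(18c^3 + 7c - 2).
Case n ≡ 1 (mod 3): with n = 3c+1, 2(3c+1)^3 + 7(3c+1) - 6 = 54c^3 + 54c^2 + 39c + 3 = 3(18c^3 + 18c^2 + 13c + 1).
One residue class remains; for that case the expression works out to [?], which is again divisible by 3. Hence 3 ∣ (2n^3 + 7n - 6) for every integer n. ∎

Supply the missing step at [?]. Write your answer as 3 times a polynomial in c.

3(18c^3 + 36c^2 + 31c + 8)

Only n ≡ 2 (mod 3) is unaccounted for. Put n = 3c+2:
2(3c+2)^3 + 7(3c+2) - 6 expands to 54c^3 + 108c^2 + 93c + 24,
and factoring out 3 leaves 3(18c^3 + 36c^2 + 31c + 8).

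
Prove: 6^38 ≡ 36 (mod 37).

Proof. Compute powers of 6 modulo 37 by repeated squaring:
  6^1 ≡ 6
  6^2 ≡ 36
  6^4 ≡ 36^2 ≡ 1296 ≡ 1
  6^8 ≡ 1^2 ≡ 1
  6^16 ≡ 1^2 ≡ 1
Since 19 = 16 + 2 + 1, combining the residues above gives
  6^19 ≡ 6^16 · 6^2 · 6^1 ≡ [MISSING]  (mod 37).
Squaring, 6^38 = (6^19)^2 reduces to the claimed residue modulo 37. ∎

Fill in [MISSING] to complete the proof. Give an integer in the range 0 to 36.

31

6^16 · 6^2 · 6^1 ≡ 1 · 36 · 6 = 216.
216 mod 37 = 31, so 6^19 ≡ 31 (mod 37).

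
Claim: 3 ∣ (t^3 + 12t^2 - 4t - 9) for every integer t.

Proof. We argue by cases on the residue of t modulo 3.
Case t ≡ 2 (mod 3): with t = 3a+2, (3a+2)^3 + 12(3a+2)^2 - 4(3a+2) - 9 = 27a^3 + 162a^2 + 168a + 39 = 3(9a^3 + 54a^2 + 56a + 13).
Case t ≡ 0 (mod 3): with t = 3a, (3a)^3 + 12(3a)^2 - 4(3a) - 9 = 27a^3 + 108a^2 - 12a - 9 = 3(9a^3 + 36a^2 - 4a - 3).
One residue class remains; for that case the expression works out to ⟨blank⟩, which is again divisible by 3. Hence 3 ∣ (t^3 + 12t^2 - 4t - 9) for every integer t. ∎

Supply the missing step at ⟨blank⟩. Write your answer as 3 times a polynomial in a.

The residues treated are {2, 0}, so the missing case is t ≡ 1 (mod 3); write t = 3a+1.
Then (3a+1)^3 + 12(3a+1)^2 - 4(3a+1) - 9 = 27a^3 + 135a^2 + 69a = 3(9a^3 + 45a^2 + 23a).

3(9a^3 + 45a^2 + 23a)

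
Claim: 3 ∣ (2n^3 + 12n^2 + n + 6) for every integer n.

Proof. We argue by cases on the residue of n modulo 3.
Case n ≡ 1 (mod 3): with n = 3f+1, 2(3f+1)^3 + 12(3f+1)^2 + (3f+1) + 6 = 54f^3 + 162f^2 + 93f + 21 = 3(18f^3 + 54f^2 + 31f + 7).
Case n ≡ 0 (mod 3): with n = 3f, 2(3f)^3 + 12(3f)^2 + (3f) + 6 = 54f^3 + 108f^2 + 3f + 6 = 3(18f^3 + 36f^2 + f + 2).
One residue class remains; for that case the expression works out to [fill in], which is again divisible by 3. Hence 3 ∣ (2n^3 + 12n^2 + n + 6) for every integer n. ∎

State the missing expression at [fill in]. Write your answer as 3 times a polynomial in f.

The residues treated are {1, 0}, so the missing case is n ≡ 2 (mod 3); write n = 3f+2.
Then 2(3f+2)^3 + 12(3f+2)^2 + (3f+2) + 6 = 54f^3 + 216f^2 + 219f + 72 = 3(18f^3 + 72f^2 + 73f + 24).

3(18f^3 + 72f^2 + 73f + 24)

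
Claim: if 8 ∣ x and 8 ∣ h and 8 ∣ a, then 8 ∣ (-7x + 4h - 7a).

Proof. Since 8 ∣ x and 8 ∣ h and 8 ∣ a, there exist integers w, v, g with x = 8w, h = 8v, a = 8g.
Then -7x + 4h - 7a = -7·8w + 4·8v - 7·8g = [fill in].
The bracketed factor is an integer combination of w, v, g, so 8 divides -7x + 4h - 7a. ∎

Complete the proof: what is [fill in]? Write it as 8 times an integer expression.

8(-7g + 4v - 7w)

Pull the common 8 out of every term: -7·8w + 4·8v - 7·8g = 8(-7g + 4v - 7w).
-7g + 4v - 7w is an integer, which exhibits the divisibility.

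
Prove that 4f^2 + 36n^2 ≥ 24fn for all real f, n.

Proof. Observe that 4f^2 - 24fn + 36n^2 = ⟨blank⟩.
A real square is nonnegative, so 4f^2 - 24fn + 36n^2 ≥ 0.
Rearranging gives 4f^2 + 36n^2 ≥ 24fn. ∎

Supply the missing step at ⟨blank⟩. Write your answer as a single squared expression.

The leading and trailing coefficients are 2^2 and 6^2, and 24 = 2·2·6, so the trinomial is (2f - 6n)^2.
Hence 4f^2 - 24fn + 36n^2 ≥ 0.

(2f - 6n)^2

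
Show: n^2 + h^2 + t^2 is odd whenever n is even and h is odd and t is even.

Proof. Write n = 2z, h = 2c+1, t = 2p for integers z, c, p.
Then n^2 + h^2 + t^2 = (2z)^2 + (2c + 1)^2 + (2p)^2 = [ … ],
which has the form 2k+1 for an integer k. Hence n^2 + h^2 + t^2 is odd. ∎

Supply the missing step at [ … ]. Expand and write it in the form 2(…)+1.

2(2c^2 + 2c + 2p^2 + 2z^2) + 1

Expanding: (2z)^2 + (2c + 1)^2 + (2p)^2 = 4c^2 + 4c + 4p^2 + 4z^2 + 1.
Every term except the constant is even, so this is 2(2c^2 + 2c + 2p^2 + 2z^2) + 1,
and 2c^2 + 2c + 2p^2 + 2z^2 ∈ ℤ gives the required form.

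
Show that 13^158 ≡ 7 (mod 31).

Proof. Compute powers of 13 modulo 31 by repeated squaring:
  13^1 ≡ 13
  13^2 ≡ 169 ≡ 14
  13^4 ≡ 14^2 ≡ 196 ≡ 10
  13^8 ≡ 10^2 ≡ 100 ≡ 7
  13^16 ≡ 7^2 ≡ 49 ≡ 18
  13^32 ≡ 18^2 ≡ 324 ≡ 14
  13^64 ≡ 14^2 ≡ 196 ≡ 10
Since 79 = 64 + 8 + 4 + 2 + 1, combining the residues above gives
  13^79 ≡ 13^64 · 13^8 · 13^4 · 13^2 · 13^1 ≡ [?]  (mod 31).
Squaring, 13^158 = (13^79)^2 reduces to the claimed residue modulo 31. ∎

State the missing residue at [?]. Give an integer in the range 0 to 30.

21

13^64 · 13^8 · 13^4 · 13^2 · 13^1 ≡ 10 · 7 · 10 · 14 · 13 = 127400.
127400 mod 31 = 21, so 13^79 ≡ 21 (mod 31).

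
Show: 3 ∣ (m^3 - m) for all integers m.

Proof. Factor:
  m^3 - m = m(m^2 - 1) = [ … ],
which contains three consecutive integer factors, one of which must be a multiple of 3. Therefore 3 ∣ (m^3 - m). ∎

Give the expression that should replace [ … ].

m(m^2 - 1) = m(m - 1)(m + 1) = (m - 1)m(m + 1).
These three factors are consecutive integers, so their product is divisible by 3.

(m - 1)m(m + 1)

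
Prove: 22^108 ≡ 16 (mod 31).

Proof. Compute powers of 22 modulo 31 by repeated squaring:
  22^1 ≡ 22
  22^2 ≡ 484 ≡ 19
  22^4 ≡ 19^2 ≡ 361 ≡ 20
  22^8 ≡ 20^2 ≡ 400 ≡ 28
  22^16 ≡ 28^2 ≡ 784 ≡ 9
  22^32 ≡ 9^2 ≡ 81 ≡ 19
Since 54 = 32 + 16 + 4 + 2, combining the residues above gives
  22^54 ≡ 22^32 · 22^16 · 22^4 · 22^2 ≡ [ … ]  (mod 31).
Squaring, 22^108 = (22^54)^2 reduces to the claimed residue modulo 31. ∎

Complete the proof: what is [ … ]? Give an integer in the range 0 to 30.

Multiply the listed residues: 19 · 9 · 20 · 19 = 171 → 3420 → 64980.
Reducing modulo 31: 64980 = 2096·31 + 4, so 22^54 ≡ 4.

4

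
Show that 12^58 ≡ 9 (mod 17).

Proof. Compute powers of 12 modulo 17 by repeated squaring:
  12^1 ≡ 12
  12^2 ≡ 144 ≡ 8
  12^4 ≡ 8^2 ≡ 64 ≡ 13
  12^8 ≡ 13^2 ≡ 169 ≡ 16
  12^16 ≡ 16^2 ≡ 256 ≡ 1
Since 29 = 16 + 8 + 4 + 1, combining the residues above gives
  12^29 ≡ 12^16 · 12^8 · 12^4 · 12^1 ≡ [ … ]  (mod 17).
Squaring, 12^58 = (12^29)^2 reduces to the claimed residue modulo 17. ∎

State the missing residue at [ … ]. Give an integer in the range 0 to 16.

14

12^16 · 12^8 · 12^4 · 12^1 ≡ 1 · 16 · 13 · 12 = 2496.
2496 mod 17 = 14, so 12^29 ≡ 14 (mod 17).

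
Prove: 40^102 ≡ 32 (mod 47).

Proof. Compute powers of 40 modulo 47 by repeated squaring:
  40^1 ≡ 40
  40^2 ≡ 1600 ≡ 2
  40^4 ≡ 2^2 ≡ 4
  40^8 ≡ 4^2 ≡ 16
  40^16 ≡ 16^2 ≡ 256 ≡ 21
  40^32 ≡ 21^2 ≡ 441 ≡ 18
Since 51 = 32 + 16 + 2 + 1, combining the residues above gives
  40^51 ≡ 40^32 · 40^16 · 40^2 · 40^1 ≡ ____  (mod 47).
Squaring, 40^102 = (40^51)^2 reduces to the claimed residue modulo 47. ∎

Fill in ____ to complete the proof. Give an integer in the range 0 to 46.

Multiply the listed residues: 18 · 21 · 2 · 40 = 378 → 756 → 30240.
Reducing modulo 47: 30240 = 643·47 + 19, so 40^51 ≡ 19.

19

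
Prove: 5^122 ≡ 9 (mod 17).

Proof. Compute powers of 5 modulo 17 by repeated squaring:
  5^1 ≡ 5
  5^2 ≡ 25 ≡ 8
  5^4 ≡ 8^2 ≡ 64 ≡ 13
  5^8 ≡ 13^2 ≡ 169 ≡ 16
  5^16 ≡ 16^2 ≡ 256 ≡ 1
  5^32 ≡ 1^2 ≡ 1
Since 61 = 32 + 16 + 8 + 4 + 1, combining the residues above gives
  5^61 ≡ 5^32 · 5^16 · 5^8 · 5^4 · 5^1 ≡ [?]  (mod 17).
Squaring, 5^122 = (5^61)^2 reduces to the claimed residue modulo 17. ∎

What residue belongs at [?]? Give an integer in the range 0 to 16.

3

5^32 · 5^16 · 5^8 · 5^4 · 5^1 ≡ 1 · 1 · 16 · 13 · 5 = 1040.
1040 mod 17 = 3, so 5^61 ≡ 3 (mod 17).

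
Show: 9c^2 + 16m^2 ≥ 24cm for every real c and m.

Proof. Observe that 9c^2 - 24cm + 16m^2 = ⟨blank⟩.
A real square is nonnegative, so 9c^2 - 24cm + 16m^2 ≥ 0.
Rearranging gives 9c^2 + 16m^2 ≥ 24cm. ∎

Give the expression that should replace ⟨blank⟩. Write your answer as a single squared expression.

The leading and trailing coefficients are 3^2 and 4^2, and 24 = 2·3·4, so the trinomial is (3c - 4m)^2.
Hence 9c^2 - 24cm + 16m^2 ≥ 0.

(3c - 4m)^2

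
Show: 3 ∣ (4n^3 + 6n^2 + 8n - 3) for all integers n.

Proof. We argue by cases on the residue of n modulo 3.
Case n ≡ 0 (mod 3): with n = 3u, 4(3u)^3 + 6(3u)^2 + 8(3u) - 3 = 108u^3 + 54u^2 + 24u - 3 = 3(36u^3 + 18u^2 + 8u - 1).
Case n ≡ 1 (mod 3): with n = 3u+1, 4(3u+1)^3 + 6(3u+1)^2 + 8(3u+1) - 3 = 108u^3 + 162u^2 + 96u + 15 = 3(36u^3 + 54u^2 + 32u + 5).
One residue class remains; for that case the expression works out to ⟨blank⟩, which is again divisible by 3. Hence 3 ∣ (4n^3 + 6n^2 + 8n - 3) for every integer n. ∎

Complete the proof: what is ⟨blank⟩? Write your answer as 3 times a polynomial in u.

3(36u^3 + 90u^2 + 80u + 23)

The residues treated are {0, 1}, so the missing case is n ≡ 2 (mod 3); write n = 3u+2.
Then 4(3u+2)^3 + 6(3u+2)^2 + 8(3u+2) - 3 = 108u^3 + 270u^2 + 240u + 69 = 3(36u^3 + 90u^2 + 80u + 23).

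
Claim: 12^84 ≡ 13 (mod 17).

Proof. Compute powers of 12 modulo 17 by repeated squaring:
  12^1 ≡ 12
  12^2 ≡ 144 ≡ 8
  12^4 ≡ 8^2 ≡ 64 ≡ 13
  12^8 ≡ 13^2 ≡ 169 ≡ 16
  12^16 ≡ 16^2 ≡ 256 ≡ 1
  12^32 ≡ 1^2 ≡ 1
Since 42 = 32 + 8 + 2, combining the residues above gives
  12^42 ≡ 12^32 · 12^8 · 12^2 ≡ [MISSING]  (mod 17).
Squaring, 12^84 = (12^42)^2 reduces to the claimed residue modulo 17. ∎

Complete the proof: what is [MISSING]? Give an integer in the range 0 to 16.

9

Multiply the listed residues: 1 · 16 · 8 = 16 → 128.
Reducing modulo 17: 128 = 7·17 + 9, so 12^42 ≡ 9.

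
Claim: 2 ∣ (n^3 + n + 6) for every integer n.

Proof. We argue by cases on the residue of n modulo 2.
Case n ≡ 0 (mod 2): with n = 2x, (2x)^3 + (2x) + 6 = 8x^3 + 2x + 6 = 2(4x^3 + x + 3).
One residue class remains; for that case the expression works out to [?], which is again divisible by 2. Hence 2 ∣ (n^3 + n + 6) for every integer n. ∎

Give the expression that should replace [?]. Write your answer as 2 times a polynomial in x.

Only n ≡ 1 (mod 2) is unaccounted for. Put n = 2x+1:
(2x+1)^3 + (2x+1) + 6 expands to 8x^3 + 12x^2 + 8x + 8,
and factoring out 2 leaves 2(4x^3 + 6x^2 + 4x + 4).

2(4x^3 + 6x^2 + 4x + 4)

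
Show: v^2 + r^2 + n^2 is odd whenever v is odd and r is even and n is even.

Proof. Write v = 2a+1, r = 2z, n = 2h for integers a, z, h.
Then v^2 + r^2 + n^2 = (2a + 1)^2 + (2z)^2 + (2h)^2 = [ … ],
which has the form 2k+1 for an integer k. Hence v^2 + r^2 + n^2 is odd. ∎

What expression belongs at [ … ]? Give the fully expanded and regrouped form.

(2a + 1)^2 + (2z)^2 + (2h)^2 = 4a^2 + 4a + 4h^2 + 4z^2 + 1
= 2(2a^2 + 2a + 2h^2 + 2z^2) + 1.
Since 2a^2 + 2a + 2h^2 + 2z^2 is an integer, the sum of squares is of the form 2k+1 for an integer k.

2(2a^2 + 2a + 2h^2 + 2z^2) + 1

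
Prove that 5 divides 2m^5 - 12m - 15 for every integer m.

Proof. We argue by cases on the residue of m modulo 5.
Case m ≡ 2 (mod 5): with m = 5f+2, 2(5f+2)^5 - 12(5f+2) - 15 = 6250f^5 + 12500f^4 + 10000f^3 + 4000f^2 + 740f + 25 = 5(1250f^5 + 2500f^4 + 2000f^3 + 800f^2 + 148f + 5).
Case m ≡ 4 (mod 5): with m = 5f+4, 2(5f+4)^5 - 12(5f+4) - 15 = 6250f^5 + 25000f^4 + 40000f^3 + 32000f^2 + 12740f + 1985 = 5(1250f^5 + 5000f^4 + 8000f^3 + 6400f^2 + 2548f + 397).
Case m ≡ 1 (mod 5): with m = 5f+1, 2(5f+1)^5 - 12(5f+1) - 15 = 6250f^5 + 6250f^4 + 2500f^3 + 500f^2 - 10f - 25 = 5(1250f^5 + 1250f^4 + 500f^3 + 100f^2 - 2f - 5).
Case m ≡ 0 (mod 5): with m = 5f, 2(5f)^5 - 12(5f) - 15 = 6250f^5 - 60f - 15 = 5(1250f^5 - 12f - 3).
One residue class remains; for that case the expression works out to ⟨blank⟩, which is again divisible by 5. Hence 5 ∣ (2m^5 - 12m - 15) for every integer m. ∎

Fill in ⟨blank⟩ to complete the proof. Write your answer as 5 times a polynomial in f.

The residues treated are {2, 4, 1, 0}, so the missing case is m ≡ 3 (mod 5); write m = 5f+3.
Then 2(5f+3)^5 - 12(5f+3) - 15 = 6250f^5 + 18750f^4 + 22500f^3 + 13500f^2 + 3990f + 435 = 5(1250f^5 + 3750f^4 + 4500f^3 + 2700f^2 + 798f + 87).

5(1250f^5 + 3750f^4 + 4500f^3 + 2700f^2 + 798f + 87)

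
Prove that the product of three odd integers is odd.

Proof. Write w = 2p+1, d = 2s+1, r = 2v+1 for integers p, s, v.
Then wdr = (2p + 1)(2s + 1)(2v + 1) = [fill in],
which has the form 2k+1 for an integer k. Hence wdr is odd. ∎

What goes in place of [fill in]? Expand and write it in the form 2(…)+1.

2(4psv + 2ps + 2pv + p + 2sv + s + v) + 1

Expanding: (2p + 1)(2s + 1)(2v + 1) = 8psv + 4ps + 4pv + 2p + 4sv + 2s + 2v + 1.
Every term except the constant is even, so this is 2(4psv + 2ps + 2pv + p + 2sv + s + v) + 1,
and 4psv + 2ps + 2pv + p + 2sv + s + v ∈ ℤ gives the required form.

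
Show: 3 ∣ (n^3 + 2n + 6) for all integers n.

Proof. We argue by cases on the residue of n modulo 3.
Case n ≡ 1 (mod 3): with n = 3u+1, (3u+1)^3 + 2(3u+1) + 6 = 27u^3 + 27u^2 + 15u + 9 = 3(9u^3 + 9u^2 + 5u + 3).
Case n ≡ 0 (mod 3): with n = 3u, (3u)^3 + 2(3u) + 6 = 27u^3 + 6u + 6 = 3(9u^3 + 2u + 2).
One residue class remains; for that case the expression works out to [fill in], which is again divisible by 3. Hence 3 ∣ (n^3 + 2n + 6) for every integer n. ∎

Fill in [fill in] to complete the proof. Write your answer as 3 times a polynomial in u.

3(9u^3 + 18u^2 + 14u + 6)

The residues treated are {1, 0}, so the missing case is n ≡ 2 (mod 3); write n = 3u+2.
Then (3u+2)^3 + 2(3u+2) + 6 = 27u^3 + 54u^2 + 42u + 18 = 3(9u^3 + 18u^2 + 14u + 6).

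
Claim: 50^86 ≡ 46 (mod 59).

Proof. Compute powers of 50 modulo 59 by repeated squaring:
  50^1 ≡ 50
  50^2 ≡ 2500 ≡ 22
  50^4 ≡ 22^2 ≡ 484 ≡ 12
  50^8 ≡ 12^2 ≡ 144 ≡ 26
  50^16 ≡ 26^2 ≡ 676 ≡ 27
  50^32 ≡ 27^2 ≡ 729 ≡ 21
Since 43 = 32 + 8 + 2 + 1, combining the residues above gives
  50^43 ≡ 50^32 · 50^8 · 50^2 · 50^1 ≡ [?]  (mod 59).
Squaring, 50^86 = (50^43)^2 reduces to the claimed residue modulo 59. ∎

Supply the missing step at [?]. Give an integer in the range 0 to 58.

39

Multiply the listed residues: 21 · 26 · 22 · 50 = 546 → 12012 → 600600.
Reducing modulo 59: 600600 = 10179·59 + 39, so 50^43 ≡ 39.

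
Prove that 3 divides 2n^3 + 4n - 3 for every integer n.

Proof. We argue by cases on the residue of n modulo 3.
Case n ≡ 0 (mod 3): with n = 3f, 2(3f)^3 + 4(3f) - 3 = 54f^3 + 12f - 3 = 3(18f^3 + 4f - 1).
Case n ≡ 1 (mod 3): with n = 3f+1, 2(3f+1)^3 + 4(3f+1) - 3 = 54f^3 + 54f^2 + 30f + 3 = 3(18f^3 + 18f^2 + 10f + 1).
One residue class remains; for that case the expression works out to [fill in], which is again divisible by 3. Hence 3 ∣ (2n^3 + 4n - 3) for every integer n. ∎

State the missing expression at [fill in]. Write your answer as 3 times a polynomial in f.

Only n ≡ 2 (mod 3) is unaccounted for. Put n = 3f+2:
2(3f+2)^3 + 4(3f+2) - 3 expands to 54f^3 + 108f^2 + 84f + 21,
and factoring out 3 leaves 3(18f^3 + 36f^2 + 28f + 7).

3(18f^3 + 36f^2 + 28f + 7)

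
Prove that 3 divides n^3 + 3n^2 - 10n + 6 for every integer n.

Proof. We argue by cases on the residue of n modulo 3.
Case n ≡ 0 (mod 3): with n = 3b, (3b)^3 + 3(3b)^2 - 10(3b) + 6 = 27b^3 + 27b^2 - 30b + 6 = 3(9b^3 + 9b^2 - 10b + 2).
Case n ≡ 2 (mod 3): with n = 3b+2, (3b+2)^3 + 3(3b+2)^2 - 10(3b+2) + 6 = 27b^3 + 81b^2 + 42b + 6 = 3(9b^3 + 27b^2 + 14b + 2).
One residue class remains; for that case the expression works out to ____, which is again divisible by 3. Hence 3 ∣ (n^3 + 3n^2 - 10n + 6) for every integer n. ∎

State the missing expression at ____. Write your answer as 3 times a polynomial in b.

The residues treated are {0, 2}, so the missing case is n ≡ 1 (mod 3); write n = 3b+1.
Then (3b+1)^3 + 3(3b+1)^2 - 10(3b+1) + 6 = 27b^3 + 54b^2 - 3b = 3(9b^3 + 18b^2 - b).

3(9b^3 + 18b^2 - b)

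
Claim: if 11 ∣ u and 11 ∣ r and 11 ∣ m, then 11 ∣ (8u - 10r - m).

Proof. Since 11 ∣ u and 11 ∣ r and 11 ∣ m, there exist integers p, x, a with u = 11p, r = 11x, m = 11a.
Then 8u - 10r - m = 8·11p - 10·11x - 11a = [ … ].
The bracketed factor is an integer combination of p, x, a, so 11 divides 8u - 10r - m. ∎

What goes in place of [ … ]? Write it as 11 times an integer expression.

Each term has a factor of 11: 8·11p - 10·11x - 11a = 11·(-a + 8p - 10x).
Since -a + 8p - 10x is an integer, 11 ∣ (8u - 10r - m).

11(-a + 8p - 10x)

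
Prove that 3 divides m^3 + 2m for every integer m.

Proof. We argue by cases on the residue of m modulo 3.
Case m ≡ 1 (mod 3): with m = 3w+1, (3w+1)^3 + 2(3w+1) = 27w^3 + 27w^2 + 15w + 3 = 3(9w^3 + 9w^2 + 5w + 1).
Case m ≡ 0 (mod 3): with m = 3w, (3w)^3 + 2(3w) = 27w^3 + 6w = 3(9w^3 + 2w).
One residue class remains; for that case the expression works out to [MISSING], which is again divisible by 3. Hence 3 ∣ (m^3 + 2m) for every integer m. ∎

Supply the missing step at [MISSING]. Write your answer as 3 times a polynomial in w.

3(9w^3 + 18w^2 + 14w + 4)

The residues treated are {1, 0}, so the missing case is m ≡ 2 (mod 3); write m = 3w+2.
Then (3w+2)^3 + 2(3w+2) = 27w^3 + 54w^2 + 42w + 12 = 3(9w^3 + 18w^2 + 14w + 4).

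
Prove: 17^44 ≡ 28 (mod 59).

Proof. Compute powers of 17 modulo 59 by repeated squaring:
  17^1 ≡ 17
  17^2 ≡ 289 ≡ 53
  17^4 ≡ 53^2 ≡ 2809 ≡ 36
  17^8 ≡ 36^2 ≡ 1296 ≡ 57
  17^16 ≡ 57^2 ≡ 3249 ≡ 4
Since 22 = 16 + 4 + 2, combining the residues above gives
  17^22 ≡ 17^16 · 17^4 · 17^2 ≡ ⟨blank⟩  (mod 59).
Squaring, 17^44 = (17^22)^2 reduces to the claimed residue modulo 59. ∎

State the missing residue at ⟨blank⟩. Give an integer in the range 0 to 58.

17^16 · 17^4 · 17^2 ≡ 4 · 36 · 53 = 7632.
7632 mod 59 = 21, so 17^22 ≡ 21 (mod 59).

21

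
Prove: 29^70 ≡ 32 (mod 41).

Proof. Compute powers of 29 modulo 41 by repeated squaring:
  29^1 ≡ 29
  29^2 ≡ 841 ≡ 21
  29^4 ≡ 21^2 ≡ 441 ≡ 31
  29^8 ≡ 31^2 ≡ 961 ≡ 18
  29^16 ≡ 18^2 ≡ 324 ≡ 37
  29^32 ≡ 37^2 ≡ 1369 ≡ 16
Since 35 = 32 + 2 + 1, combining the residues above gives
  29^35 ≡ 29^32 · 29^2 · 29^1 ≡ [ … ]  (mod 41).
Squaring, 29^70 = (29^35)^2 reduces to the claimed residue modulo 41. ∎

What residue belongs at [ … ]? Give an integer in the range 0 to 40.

27

Multiply the listed residues: 16 · 21 · 29 = 336 → 9744.
Reducing modulo 41: 9744 = 237·41 + 27, so 29^35 ≡ 27.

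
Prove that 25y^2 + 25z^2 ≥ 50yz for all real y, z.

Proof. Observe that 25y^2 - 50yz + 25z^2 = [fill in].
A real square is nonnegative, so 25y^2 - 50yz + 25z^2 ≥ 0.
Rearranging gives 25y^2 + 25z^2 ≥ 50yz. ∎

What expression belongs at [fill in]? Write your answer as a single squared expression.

The leading and trailing coefficients are 5^2 and 5^2, and 50 = 2·5·5, so the trinomial is (5y - 5z)^2.
Hence 25y^2 - 50yz + 25z^2 ≥ 0.

(5y - 5z)^2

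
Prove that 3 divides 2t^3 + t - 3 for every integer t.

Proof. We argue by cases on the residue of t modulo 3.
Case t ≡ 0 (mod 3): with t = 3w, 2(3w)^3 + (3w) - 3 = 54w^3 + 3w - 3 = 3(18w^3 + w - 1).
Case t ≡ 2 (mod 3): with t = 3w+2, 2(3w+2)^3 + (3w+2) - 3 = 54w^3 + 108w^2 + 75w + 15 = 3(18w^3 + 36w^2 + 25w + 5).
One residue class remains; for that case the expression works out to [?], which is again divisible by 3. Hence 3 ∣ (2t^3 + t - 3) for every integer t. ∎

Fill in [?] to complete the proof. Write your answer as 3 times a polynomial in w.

3(18w^3 + 18w^2 + 7w)

Only t ≡ 1 (mod 3) is unaccounted for. Put t = 3w+1:
2(3w+1)^3 + (3w+1) - 3 expands to 54w^3 + 54w^2 + 21w,
and factoring out 3 leaves 3(18w^3 + 18w^2 + 7w).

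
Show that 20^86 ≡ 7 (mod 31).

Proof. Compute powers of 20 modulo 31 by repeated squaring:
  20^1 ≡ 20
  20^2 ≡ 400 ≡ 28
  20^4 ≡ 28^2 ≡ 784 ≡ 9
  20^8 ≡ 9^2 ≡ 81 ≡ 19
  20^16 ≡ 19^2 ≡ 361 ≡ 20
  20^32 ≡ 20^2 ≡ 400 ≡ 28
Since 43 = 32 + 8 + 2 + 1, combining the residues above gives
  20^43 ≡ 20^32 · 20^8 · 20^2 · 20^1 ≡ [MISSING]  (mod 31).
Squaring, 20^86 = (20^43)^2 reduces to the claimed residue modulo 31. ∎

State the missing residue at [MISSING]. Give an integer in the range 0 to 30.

10

Multiply the listed residues: 28 · 19 · 28 · 20 = 532 → 14896 → 297920.
Reducing modulo 31: 297920 = 9610·31 + 10, so 20^43 ≡ 10.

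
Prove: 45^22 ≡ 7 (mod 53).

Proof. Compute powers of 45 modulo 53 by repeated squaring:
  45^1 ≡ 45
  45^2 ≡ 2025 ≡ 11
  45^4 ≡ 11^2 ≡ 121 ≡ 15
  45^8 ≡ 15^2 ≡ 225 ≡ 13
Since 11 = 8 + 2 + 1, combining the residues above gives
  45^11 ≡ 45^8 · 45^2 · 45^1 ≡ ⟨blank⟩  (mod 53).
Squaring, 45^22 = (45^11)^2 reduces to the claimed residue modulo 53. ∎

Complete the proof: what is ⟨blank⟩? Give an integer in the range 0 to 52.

22

Multiply the listed residues: 13 · 11 · 45 = 143 → 6435.
Reducing modulo 53: 6435 = 121·53 + 22, so 45^11 ≡ 22.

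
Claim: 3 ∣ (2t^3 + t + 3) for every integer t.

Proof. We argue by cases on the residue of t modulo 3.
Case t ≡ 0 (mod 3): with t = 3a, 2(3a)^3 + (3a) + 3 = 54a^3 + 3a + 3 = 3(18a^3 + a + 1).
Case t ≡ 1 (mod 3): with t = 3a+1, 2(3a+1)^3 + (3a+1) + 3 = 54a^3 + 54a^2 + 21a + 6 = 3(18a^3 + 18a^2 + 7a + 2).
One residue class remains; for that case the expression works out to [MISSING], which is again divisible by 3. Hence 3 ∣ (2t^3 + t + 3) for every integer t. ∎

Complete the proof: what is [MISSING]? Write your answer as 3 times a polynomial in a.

3(18a^3 + 36a^2 + 25a + 7)

Only t ≡ 2 (mod 3) is unaccounted for. Put t = 3a+2:
2(3a+2)^3 + (3a+2) + 3 expands to 54a^3 + 108a^2 + 75a + 21,
and factoring out 3 leaves 3(18a^3 + 36a^2 + 25a + 7).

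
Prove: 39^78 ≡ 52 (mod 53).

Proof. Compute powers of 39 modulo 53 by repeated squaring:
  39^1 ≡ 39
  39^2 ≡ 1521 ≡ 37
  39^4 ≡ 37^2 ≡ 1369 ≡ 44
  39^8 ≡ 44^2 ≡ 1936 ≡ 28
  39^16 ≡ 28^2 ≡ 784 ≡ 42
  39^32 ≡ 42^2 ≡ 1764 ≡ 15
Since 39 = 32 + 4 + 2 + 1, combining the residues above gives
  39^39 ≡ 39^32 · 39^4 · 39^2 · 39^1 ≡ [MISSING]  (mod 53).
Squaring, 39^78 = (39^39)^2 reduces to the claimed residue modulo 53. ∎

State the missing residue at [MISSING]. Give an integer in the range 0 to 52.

39^32 · 39^4 · 39^2 · 39^1 ≡ 15 · 44 · 37 · 39 = 952380.
952380 mod 53 = 23, so 39^39 ≡ 23 (mod 53).

23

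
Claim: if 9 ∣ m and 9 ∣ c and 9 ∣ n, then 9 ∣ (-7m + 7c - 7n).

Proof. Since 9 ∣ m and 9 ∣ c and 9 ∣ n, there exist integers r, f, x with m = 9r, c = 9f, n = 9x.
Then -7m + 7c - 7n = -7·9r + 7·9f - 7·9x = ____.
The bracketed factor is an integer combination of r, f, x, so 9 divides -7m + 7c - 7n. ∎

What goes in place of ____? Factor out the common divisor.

9(7f - 7r - 7x)

Each term has a factor of 9: -7·9r + 7·9f - 7·9x = 9·(7f - 7r - 7x).
Since 7f - 7r - 7x is an integer, 9 ∣ (-7m + 7c - 7n).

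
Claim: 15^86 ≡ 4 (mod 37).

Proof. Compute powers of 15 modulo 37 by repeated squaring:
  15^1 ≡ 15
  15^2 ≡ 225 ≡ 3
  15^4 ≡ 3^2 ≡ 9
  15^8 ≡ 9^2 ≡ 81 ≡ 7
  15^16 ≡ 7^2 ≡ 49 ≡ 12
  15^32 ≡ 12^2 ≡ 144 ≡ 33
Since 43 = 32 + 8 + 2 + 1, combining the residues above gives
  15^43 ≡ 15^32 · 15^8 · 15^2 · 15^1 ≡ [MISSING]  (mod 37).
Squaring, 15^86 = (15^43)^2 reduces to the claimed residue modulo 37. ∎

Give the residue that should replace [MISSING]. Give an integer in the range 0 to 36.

Multiply the listed residues: 33 · 7 · 3 · 15 = 231 → 693 → 10395.
Reducing modulo 37: 10395 = 280·37 + 35, so 15^43 ≡ 35.

35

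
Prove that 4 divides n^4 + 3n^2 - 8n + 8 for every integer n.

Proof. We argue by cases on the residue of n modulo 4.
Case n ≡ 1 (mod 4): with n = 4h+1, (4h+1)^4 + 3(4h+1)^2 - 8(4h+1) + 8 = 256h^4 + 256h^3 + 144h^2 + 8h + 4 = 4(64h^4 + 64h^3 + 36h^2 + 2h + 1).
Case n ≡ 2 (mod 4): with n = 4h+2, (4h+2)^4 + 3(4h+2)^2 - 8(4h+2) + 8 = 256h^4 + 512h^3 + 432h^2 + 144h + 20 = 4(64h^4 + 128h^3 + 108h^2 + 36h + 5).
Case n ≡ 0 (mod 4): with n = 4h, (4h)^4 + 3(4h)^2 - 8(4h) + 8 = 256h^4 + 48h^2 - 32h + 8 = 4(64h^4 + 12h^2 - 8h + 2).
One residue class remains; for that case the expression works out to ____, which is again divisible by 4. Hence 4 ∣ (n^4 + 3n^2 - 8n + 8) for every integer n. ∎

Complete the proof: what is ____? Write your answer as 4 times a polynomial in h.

4(64h^4 + 192h^3 + 228h^2 + 118h + 23)

The residues treated are {1, 2, 0}, so the missing case is n ≡ 3 (mod 4); write n = 4h+3.
Then (4h+3)^4 + 3(4h+3)^2 - 8(4h+3) + 8 = 256h^4 + 768h^3 + 912h^2 + 472h + 92 = 4(64h^4 + 192h^3 + 228h^2 + 118h + 23).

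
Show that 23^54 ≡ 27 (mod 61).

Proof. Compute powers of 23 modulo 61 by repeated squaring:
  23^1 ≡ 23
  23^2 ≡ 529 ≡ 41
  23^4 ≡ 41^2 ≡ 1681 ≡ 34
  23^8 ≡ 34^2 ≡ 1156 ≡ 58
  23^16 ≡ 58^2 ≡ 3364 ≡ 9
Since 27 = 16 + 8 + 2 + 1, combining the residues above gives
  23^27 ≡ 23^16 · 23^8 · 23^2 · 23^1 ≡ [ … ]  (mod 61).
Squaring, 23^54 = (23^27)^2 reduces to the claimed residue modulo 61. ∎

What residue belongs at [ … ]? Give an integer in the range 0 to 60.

37

23^16 · 23^8 · 23^2 · 23^1 ≡ 9 · 58 · 41 · 23 = 492246.
492246 mod 61 = 37, so 23^27 ≡ 37 (mod 61).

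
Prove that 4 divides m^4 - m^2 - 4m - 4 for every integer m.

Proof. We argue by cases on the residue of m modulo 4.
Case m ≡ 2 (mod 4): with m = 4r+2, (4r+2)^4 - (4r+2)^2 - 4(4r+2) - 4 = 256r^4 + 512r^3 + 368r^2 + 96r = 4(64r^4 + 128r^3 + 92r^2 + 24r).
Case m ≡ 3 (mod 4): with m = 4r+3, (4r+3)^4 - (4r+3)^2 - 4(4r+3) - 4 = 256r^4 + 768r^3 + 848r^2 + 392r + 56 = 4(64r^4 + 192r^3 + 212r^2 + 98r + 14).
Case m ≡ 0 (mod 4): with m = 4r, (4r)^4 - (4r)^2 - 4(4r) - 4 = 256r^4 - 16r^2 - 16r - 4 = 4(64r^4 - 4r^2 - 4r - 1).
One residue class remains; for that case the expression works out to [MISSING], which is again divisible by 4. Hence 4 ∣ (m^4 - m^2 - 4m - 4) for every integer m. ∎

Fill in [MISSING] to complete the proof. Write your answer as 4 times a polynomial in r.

The residues treated are {2, 3, 0}, so the missing case is m ≡ 1 (mod 4); write m = 4r+1.
Then (4r+1)^4 - (4r+1)^2 - 4(4r+1) - 4 = 256r^4 + 256r^3 + 80r^2 - 8r - 8 = 4(64r^4 + 64r^3 + 20r^2 - 2r - 2).

4(64r^4 + 64r^3 + 20r^2 - 2r - 2)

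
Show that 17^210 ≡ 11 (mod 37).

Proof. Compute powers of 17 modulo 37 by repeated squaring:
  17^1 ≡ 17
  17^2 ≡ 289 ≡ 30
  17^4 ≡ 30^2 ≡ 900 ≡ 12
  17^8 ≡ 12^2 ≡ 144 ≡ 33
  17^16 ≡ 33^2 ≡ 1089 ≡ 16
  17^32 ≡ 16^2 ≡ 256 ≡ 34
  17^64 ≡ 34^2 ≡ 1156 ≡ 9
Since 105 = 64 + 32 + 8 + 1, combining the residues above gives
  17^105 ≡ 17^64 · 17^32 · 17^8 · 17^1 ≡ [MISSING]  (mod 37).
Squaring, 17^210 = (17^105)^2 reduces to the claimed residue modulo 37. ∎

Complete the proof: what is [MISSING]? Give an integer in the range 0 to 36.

17^64 · 17^32 · 17^8 · 17^1 ≡ 9 · 34 · 33 · 17 = 171666.
171666 mod 37 = 23, so 17^105 ≡ 23 (mod 37).

23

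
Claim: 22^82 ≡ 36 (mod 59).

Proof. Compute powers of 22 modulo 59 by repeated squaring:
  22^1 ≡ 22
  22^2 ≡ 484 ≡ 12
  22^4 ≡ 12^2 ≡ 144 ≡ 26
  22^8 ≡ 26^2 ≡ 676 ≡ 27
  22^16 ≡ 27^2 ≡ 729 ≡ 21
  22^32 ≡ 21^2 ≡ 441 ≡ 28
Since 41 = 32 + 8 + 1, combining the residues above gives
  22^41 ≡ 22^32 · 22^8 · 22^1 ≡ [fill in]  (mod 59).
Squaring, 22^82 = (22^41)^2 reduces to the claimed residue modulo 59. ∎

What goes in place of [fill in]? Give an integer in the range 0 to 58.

22^32 · 22^8 · 22^1 ≡ 28 · 27 · 22 = 16632.
16632 mod 59 = 53, so 22^41 ≡ 53 (mod 59).

53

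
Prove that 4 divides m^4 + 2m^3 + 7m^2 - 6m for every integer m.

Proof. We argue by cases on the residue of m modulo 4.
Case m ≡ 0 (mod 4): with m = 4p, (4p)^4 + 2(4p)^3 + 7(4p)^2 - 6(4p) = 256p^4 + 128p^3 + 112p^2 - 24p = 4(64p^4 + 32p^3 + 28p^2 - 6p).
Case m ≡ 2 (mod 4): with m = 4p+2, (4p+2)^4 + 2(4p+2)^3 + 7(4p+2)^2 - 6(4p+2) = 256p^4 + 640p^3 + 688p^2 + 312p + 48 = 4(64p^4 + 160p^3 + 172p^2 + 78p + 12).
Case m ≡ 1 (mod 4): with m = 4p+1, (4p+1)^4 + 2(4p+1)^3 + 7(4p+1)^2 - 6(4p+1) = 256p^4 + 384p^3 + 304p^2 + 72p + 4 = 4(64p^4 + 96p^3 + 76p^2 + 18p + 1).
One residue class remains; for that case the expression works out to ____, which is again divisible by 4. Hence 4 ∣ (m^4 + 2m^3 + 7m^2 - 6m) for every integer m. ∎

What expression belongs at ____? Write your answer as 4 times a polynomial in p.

Only m ≡ 3 (mod 4) is unaccounted for. Put m = 4p+3:
(4p+3)^4 + 2(4p+3)^3 + 7(4p+3)^2 - 6(4p+3) expands to 256p^4 + 896p^3 + 1264p^2 + 792p + 180,
and factoring out 4 leaves 4(64p^4 + 224p^3 + 316p^2 + 198p + 45).

4(64p^4 + 224p^3 + 316p^2 + 198p + 45)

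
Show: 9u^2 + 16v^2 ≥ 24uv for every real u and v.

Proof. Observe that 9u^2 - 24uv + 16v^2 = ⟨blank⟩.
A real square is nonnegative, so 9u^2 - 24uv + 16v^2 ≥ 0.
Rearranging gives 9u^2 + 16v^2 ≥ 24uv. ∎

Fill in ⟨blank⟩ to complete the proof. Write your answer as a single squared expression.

(3u - 4v)^2

9u^2 - 24uv + 16v^2 is a perfect-square trinomial: the outer terms are (3u)^2 and (4v)^2, and the cross term is -2·3u·4v.
So 9u^2 - 24uv + 16v^2 = (3u - 4v)^2 ≥ 0.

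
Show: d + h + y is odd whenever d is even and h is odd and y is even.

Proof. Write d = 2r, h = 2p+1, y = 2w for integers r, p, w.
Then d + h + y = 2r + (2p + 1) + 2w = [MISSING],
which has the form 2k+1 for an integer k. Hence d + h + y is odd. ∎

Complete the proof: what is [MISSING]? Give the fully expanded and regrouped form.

2(p + r + w) + 1

2r + (2p + 1) + 2w = 2p + 2r + 2w + 1
= 2(p + r + w) + 1.
Since p + r + w is an integer, the sum is of the form 2k+1 for an integer k.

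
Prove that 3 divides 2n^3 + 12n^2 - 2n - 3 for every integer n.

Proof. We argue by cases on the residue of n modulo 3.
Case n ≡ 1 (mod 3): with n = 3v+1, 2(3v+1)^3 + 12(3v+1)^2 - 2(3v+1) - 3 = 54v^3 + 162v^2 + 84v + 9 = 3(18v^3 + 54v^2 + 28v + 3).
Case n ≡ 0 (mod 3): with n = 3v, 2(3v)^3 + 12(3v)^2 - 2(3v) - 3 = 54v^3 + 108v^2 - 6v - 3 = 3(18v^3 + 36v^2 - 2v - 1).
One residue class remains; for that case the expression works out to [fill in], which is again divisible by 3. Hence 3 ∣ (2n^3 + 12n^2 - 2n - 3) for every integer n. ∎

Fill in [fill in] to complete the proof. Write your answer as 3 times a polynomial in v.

The residues treated are {1, 0}, so the missing case is n ≡ 2 (mod 3); write n = 3v+2.
Then 2(3v+2)^3 + 12(3v+2)^2 - 2(3v+2) - 3 = 54v^3 + 216v^2 + 210v + 57 = 3(18v^3 + 72v^2 + 70v + 19).

3(18v^3 + 72v^2 + 70v + 19)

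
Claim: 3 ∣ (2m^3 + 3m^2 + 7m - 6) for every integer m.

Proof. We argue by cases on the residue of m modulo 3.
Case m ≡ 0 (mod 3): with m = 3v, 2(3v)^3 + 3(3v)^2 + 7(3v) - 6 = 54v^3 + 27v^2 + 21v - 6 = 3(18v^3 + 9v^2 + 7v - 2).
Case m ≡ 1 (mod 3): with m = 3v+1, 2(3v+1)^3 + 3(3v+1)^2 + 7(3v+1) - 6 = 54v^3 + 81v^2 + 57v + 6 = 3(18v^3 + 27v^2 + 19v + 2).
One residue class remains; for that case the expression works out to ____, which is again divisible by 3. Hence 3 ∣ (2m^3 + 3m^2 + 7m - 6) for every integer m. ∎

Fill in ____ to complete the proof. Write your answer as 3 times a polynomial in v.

Only m ≡ 2 (mod 3) is unaccounted for. Put m = 3v+2:
2(3v+2)^3 + 3(3v+2)^2 + 7(3v+2) - 6 expands to 54v^3 + 135v^2 + 129v + 36,
and factoring out 3 leaves 3(18v^3 + 45v^2 + 43v + 12).

3(18v^3 + 45v^2 + 43v + 12)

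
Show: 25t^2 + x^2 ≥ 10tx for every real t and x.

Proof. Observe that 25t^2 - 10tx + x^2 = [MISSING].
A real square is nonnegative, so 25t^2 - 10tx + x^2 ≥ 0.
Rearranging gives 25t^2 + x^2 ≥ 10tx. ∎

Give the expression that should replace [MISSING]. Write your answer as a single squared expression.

The leading and trailing coefficients are 5^2 and 1^2, and 10 = 2·5·1, so the trinomial is (5t - x)^2.
Hence 25t^2 - 10tx + x^2 ≥ 0.

(5t - x)^2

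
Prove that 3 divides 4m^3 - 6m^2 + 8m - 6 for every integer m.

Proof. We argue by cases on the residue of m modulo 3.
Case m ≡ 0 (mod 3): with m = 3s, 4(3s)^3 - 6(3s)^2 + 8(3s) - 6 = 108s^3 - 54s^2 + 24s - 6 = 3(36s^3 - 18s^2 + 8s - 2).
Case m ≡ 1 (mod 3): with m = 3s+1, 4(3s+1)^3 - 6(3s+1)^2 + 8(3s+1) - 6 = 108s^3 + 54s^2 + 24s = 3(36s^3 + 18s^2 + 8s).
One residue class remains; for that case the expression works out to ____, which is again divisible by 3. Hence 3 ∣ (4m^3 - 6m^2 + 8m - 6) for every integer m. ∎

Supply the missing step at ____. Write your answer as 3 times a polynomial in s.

Only m ≡ 2 (mod 3) is unaccounted for. Put m = 3s+2:
4(3s+2)^3 - 6(3s+2)^2 + 8(3s+2) - 6 expands to 108s^3 + 162s^2 + 96s + 18,
and factoring out 3 leaves 3(36s^3 + 54s^2 + 32s + 6).

3(36s^3 + 54s^2 + 32s + 6)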